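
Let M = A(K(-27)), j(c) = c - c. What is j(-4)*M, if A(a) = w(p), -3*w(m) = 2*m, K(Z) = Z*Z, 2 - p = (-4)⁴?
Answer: 0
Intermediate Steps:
p = -254 (p = 2 - 1*(-4)⁴ = 2 - 1*256 = 2 - 256 = -254)
j(c) = 0
K(Z) = Z²
w(m) = -2*m/3
A(a) = 508/3 (A(a) = -⅔*(-254) = 508/3)
M = 508/3 ≈ 169.33
j(-4)*M = 0*(508/3) = 0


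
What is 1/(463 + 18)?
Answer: 1/481 ≈ 0.0020790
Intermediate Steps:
1/(463 + 18) = 1/481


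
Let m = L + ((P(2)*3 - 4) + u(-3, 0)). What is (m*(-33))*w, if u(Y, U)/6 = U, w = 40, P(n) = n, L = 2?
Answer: -5280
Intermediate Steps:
u(Y, U) = 6*U
m = 4 (m = 2 + ((2*3 - 4) + 6*0) = 2 + ((6 - 4) + 0) = 2 + (2 + 0) = 2 + 2 = 4)
(m*(-33))*w = (4*(-33))*40 = -132*40 = -5280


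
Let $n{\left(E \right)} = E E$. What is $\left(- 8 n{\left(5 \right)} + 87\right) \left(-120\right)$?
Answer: $13560$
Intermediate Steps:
$n{\left(E \right)} = E^{2}$
$\left(- 8 n{\left(5 \right)} + 87\right) \left(-120\right) = \left(- 8 \cdot 5^{2} + 87\right) \left(-120\right) = \left(\left(-8\right) 25 + 87\right) \left(-120\right) = \left(-200 + 87\right) \left(-120\right) = \left(-113\right) \left(-120\right) = 13560$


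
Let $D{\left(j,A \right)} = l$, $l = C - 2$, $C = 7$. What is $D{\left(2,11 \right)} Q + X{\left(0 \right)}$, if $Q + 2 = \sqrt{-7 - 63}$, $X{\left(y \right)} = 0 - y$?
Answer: $-10 + 5 i \sqrt{70} \approx -10.0 + 41.833 i$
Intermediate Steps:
$l = 5$ ($l = 7 - 2 = 5$)
$D{\left(j,A \right)} = 5$
$X{\left(y \right)} = - y$
$Q = -2 + i \sqrt{70}$ ($Q = -2 + \sqrt{-7 - 63} = -2 + \sqrt{-70} = -2 + i \sqrt{70} \approx -2.0 + 8.3666 i$)
$D{\left(2,11 \right)} Q + X{\left(0 \right)} = 5 \left(-2 + i \sqrt{70}\right) - 0 = \left(-10 + 5 i \sqrt{70}\right) + 0 = -10 + 5 i \sqrt{70}$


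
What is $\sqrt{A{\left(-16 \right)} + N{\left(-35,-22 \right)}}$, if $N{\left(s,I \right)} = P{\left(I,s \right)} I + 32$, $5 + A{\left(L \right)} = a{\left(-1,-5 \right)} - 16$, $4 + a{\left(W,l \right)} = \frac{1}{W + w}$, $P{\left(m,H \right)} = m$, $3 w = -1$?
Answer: $\frac{\sqrt{1961}}{2} \approx 22.142$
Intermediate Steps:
$w = - \frac{1}{3}$ ($w = \frac{1}{3} \left(-1\right) = - \frac{1}{3} \approx -0.33333$)
$a{\left(W,l \right)} = -4 + \frac{1}{- \frac{1}{3} + W}$ ($a{\left(W,l \right)} = -4 + \frac{1}{W - \frac{1}{3}} = -4 + \frac{1}{- \frac{1}{3} + W}$)
$A{\left(L \right)} = - \frac{103}{4}$ ($A{\left(L \right)} = -5 - \left(16 - \frac{7 - -12}{-1 + 3 \left(-1\right)}\right) = -5 - \left(16 - \frac{7 + 12}{-1 - 3}\right) = -5 - \left(16 - \frac{1}{-4} \cdot 19\right) = -5 - \frac{83}{4} = - \frac{103}{4}$)
$N{\left(s,I \right)} = 32 + I^{2}$ ($N{\left(s,I \right)} = I I + 32 = I^{2} + 32 = 32 + I^{2}$)
$\sqrt{A{\left(-16 \right)} + N{\left(-35,-22 \right)}} = \sqrt{- \frac{103}{4} + \left(32 + \left(-22\right)^{2}\right)} = \sqrt{- \frac{103}{4} + \left(32 + 484\right)} = \sqrt{- \frac{103}{4} + 516} = \sqrt{\frac{1961}{4}} = \frac{\sqrt{1961}}{2}$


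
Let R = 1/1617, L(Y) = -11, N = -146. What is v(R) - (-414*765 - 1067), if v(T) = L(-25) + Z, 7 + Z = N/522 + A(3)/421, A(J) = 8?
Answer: 34915648034/109881 ≈ 3.1776e+5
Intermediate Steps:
Z = -797812/109881 (Z = -7 + (-146/522 + 8/421) = -7 + (-146*1/522 + 8*(1/421)) = -7 + (-73/261 + 8/421) = -7 - 28645/109881 = -797812/109881 ≈ -7.2607)
R = 1/1617 ≈ 0.00061843
v(T) = -2006503/109881 (v(T) = -11 - 797812/109881 = -2006503/109881)
v(R) - (-414*765 - 1067) = -2006503/109881 - (-414*765 - 1067) = -2006503/109881 - (-316710 - 1067) = -2006503/109881 - 1*(-317777) = -2006503/109881 + 317777 = 34915648034/109881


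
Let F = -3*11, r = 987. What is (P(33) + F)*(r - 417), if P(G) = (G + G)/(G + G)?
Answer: -18240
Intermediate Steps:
P(G) = 1 (P(G) = (2*G)/((2*G)) = (2*G)*(1/(2*G)) = 1)
F = -33
(P(33) + F)*(r - 417) = (1 - 33)*(987 - 417) = -32*570 = -18240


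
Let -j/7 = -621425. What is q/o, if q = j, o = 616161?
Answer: 621425/88023 ≈ 7.0598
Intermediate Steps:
j = 4349975 (j = -7*(-621425) = 4349975)
q = 4349975
q/o = 4349975/616161 = 4349975*(1/616161) = 621425/88023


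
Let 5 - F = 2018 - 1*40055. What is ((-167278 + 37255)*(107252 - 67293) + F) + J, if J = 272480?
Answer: -5195278535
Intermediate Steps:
F = 38042 (F = 5 - (2018 - 1*40055) = 5 - (2018 - 40055) = 5 - 1*(-38037) = 5 + 38037 = 38042)
((-167278 + 37255)*(107252 - 67293) + F) + J = ((-167278 + 37255)*(107252 - 67293) + 38042) + 272480 = (-130023*39959 + 38042) + 272480 = (-5195589057 + 38042) + 272480 = -5195551015 + 272480 = -5195278535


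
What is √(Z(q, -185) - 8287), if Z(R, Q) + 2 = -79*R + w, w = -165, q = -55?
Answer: I*√4109 ≈ 64.101*I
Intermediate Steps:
Z(R, Q) = -167 - 79*R (Z(R, Q) = -2 + (-79*R - 165) = -2 + (-165 - 79*R) = -167 - 79*R)
√(Z(q, -185) - 8287) = √((-167 - 79*(-55)) - 8287) = √((-167 + 4345) - 8287) = √(4178 - 8287) = √(-4109) = I*√4109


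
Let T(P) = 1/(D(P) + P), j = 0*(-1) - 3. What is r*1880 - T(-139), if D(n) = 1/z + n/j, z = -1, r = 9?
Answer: 4754523/281 ≈ 16920.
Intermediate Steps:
j = -3 (j = 0 - 3 = -3)
D(n) = -1 - n/3 (D(n) = 1/(-1) + n/(-3) = 1*(-1) + n*(-1/3) = -1 - n/3)
T(P) = 1/(-1 + 2*P/3) (T(P) = 1/((-1 - P/3) + P) = 1/(-1 + 2*P/3))
r*1880 - T(-139) = 9*1880 - 3/(-3 + 2*(-139)) = 16920 - 3/(-3 - 278) = 16920 - 3/(-281) = 16920 - 3*(-1)/281 = 16920 - 1*(-3/281) = 16920 + 3/281 = 4754523/281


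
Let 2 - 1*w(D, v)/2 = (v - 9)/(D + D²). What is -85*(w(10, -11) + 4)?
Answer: -7820/11 ≈ -710.91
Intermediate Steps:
w(D, v) = 4 - 2*(-9 + v)/(D + D²) (w(D, v) = 4 - 2*(v - 9)/(D + D²) = 4 - 2*(-9 + v)/(D + D²))
-85*(w(10, -11) + 4) = -85*(2*(9 - 1*(-11) + 2*10 + 2*10²)/(10*(1 + 10)) + 4) = -85*(2*(⅒)*(9 + 11 + 20 + 2*100)/11 + 4) = -85*(2*(⅒)*(1/11)*(9 + 11 + 20 + 200) + 4) = -85*(2*(⅒)*(1/11)*240 + 4) = -85*(48/11 + 4) = -85*92/11 = -7820/11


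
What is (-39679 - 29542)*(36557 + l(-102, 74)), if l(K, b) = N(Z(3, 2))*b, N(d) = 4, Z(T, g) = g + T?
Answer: -2551001513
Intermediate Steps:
Z(T, g) = T + g
l(K, b) = 4*b
(-39679 - 29542)*(36557 + l(-102, 74)) = (-39679 - 29542)*(36557 + 4*74) = -69221*(36557 + 296) = -69221*36853 = -2551001513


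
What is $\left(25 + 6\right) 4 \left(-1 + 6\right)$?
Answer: $620$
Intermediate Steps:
$\left(25 + 6\right) 4 \left(-1 + 6\right) = 31 \cdot 4 \cdot 5 = 31 \cdot 20 = 620$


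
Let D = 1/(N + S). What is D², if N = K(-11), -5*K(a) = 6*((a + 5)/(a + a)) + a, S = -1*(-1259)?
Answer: 3025/4809145104 ≈ 6.2901e-7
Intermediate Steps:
S = 1259
K(a) = -a/5 - 3*(5 + a)/(5*a) (K(a) = -(6*((a + 5)/(a + a)) + a)/5 = -(6*((5 + a)/((2*a))) + a)/5 = -(6*((5 + a)*(1/(2*a))) + a)/5 = -(6*((5 + a)/(2*a)) + a)/5 = -(3*(5 + a)/a + a)/5 = -(a + 3*(5 + a)/a)/5 = -a/5 - 3*(5 + a)/(5*a))
N = 103/55 (N = (⅕)*(-15 - 1*(-11)*(3 - 11))/(-11) = (⅕)*(-1/11)*(-15 - 1*(-11)*(-8)) = (⅕)*(-1/11)*(-15 - 88) = (⅕)*(-1/11)*(-103) = 103/55 ≈ 1.8727)
D = 55/69348 (D = 1/(103/55 + 1259) = 1/(69348/55) = 55/69348 ≈ 0.00079310)
D² = (55/69348)² = 3025/4809145104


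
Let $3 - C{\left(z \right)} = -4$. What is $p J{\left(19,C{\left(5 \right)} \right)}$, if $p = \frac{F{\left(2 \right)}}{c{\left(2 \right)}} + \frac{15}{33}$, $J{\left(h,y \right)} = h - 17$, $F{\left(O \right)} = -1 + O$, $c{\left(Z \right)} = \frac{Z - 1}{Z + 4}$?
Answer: $\frac{142}{11} \approx 12.909$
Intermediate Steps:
$C{\left(z \right)} = 7$ ($C{\left(z \right)} = 3 - -4 = 3 + 4 = 7$)
$c{\left(Z \right)} = \frac{-1 + Z}{4 + Z}$
$J{\left(h,y \right)} = -17 + h$
$p = \frac{71}{11}$ ($p = \frac{-1 + 2}{\frac{1}{4 + 2} \left(-1 + 2\right)} + \frac{15}{33} = 1 \frac{1}{\frac{1}{6} \cdot 1} + 15 \cdot \frac{1}{33} = 1 \frac{1}{\frac{1}{6} \cdot 1} + \frac{5}{11} = 1 \frac{1}{\frac{1}{6}} + \frac{5}{11} = 1 \cdot 6 + \frac{5}{11} = 6 + \frac{5}{11} = \frac{71}{11} \approx 6.4545$)
$p J{\left(19,C{\left(5 \right)} \right)} = \frac{71 \left(-17 + 19\right)}{11} = \frac{71}{11} \cdot 2 = \frac{142}{11}$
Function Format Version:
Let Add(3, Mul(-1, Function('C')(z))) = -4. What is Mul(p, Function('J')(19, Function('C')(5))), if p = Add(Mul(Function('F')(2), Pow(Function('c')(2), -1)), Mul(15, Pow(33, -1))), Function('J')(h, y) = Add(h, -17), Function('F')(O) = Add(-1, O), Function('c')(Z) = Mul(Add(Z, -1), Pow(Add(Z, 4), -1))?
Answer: Rational(142, 11) ≈ 12.909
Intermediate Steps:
Function('C')(z) = 7 (Function('C')(z) = Add(3, Mul(-1, -4)) = Add(3, 4) = 7)
Function('c')(Z) = Mul(Pow(Add(4, Z), -1), Add(-1, Z)) (Function('c')(Z) = Mul(Add(-1, Z), Pow(Add(4, Z), -1)) = Mul(Pow(Add(4, Z), -1), Add(-1, Z)))
Function('J')(h, y) = Add(-17, h)
p = Rational(71, 11) (p = Add(Mul(Add(-1, 2), Pow(Mul(Pow(Add(4, 2), -1), Add(-1, 2)), -1)), Mul(15, Pow(33, -1))) = Add(Mul(1, Pow(Mul(Pow(6, -1), 1), -1)), Mul(15, Rational(1, 33))) = Add(Mul(1, Pow(Mul(Rational(1, 6), 1), -1)), Rational(5, 11)) = Add(Mul(1, Pow(Rational(1, 6), -1)), Rational(5, 11)) = Add(Mul(1, 6), Rational(5, 11)) = Add(6, Rational(5, 11)) = Rational(71, 11) ≈ 6.4545)
Mul(p, Function('J')(19, Function('C')(5))) = Mul(Rational(71, 11), Add(-17, 19)) = Mul(Rational(71, 11), 2) = Rational(142, 11)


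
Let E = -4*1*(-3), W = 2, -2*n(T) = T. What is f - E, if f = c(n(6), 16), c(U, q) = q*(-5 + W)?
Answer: -60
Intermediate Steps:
n(T) = -T/2
c(U, q) = -3*q (c(U, q) = q*(-5 + 2) = q*(-3) = -3*q)
f = -48 (f = -3*16 = -48)
E = 12 (E = -4*(-3) = 12)
f - E = -48 - 1*12 = -48 - 12 = -60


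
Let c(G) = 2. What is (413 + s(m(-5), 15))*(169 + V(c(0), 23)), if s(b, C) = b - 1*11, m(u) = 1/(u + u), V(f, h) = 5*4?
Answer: 759591/10 ≈ 75959.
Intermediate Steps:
V(f, h) = 20
m(u) = 1/(2*u)
s(b, C) = -11 + b (s(b, C) = b - 11 = -11 + b)
(413 + s(m(-5), 15))*(169 + V(c(0), 23)) = (413 + (-11 + (½)/(-5)))*(169 + 20) = (413 + (-11 + (½)*(-⅕)))*189 = (413 + (-11 - ⅒))*189 = (413 - 111/10)*189 = (4019/10)*189 = 759591/10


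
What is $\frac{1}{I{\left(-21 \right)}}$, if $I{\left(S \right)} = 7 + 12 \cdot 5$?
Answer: $\frac{1}{67} \approx 0.014925$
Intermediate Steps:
$I{\left(S \right)} = 67$ ($I{\left(S \right)} = 7 + 60 = 67$)
$\frac{1}{I{\left(-21 \right)}} = \frac{1}{67}$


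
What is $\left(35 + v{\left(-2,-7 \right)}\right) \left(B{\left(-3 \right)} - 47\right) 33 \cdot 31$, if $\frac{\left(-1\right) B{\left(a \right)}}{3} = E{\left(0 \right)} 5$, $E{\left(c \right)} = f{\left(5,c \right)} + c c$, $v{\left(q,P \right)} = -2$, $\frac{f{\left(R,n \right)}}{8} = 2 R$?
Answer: $-42097473$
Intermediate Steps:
$f{\left(R,n \right)} = 16 R$ ($f{\left(R,n \right)} = 8 \cdot 2 R = 16 R$)
$E{\left(c \right)} = 80 + c^{2}$ ($E{\left(c \right)} = 16 \cdot 5 + c c = 80 + c^{2}$)
$B{\left(a \right)} = -1200$ ($B{\left(a \right)} = - 3 \left(80 + 0^{2}\right) 5 = - 3 \left(80 + 0\right) 5 = - 3 \cdot 80 \cdot 5 = \left(-3\right) 400 = -1200$)
$\left(35 + v{\left(-2,-7 \right)}\right) \left(B{\left(-3 \right)} - 47\right) 33 \cdot 31 = \left(35 - 2\right) \left(-1200 - 47\right) 33 \cdot 31 = 33 \left(-1247\right) 33 \cdot 31 = \left(-41151\right) 33 \cdot 31 = \left(-1357983\right) 31 = -42097473$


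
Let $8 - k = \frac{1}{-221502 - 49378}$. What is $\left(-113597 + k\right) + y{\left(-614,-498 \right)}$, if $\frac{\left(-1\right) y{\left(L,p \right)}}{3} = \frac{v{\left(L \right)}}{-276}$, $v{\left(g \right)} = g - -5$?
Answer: $- \frac{707727972817}{6230240} \approx -1.136 \cdot 10^{5}$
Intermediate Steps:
$v{\left(g \right)} = 5 + g$ ($v{\left(g \right)} = g + 5 = 5 + g$)
$k = \frac{2167041}{270880}$ ($k = 8 - \frac{1}{-221502 - 49378} = 8 - \frac{1}{-270880} = 8 - - \frac{1}{270880} = 8 + \frac{1}{270880} = \frac{2167041}{270880} \approx 8.0$)
$y{\left(L,p \right)} = \frac{5}{92} + \frac{L}{92}$ ($y{\left(L,p \right)} = - 3 \frac{5 + L}{-276} = - 3 \left(5 + L\right) \left(- \frac{1}{276}\right) = - 3 \left(- \frac{5}{276} - \frac{L}{276}\right) = \frac{5}{92} + \frac{L}{92}$)
$\left(-113597 + k\right) + y{\left(-614,-498 \right)} = \left(-113597 + \frac{2167041}{270880}\right) + \left(\frac{5}{92} + \frac{1}{92} \left(-614\right)\right) = - \frac{30768988319}{270880} + \left(\frac{5}{92} - \frac{307}{46}\right) = - \frac{30768988319}{270880} - \frac{609}{92} = - \frac{707727972817}{6230240}$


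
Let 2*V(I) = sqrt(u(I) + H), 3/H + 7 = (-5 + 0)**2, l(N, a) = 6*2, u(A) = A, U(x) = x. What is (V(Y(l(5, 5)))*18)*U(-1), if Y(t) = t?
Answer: -3*sqrt(438)/2 ≈ -31.393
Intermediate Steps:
l(N, a) = 12
H = 1/6 (H = 3/(-7 + (-5 + 0)**2) = 3/(-7 + (-5)**2) = 3/(-7 + 25) = 3/18 = 3*(1/18) = 1/6 ≈ 0.16667)
V(I) = sqrt(1/6 + I)/2 (V(I) = sqrt(I + 1/6)/2 = sqrt(1/6 + I)/2)
(V(Y(l(5, 5)))*18)*U(-1) = ((sqrt(6 + 36*12)/12)*18)*(-1) = ((sqrt(6 + 432)/12)*18)*(-1) = ((sqrt(438)/12)*18)*(-1) = (3*sqrt(438)/2)*(-1) = -3*sqrt(438)/2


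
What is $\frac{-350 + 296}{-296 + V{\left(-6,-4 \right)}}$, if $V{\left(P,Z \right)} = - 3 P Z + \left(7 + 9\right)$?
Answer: $\frac{27}{176} \approx 0.15341$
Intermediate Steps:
$V{\left(P,Z \right)} = 16 - 3 P Z$ ($V{\left(P,Z \right)} = - 3 P Z + 16 = 16 - 3 P Z$)
$\frac{-350 + 296}{-296 + V{\left(-6,-4 \right)}} = \frac{-350 + 296}{-296 + \left(16 - \left(-18\right) \left(-4\right)\right)} = - \frac{54}{-296 + \left(16 - 72\right)} = - \frac{54}{-296 - 56} = - \frac{54}{-352} = \left(-54\right) \left(- \frac{1}{352}\right) = \frac{27}{176}$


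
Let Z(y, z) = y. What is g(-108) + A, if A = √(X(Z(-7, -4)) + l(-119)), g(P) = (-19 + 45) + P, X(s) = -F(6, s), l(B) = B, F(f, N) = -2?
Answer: -82 + 3*I*√13 ≈ -82.0 + 10.817*I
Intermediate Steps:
X(s) = 2 (X(s) = -1*(-2) = 2)
g(P) = 26 + P
A = 3*I*√13 (A = √(2 - 119) = √(-117) = 3*I*√13 ≈ 10.817*I)
g(-108) + A = (26 - 108) + 3*I*√13 = -82 + 3*I*√13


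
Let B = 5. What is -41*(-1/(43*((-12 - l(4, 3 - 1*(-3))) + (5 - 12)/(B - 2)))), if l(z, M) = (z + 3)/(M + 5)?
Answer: -1353/21242 ≈ -0.063695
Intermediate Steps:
l(z, M) = (3 + z)/(5 + M)
-41*(-1/(43*((-12 - l(4, 3 - 1*(-3))) + (5 - 12)/(B - 2)))) = -41*(-1/(43*((-12 - (3 + 4)/(5 + (3 - 1*(-3)))) + (5 - 12)/(5 - 2)))) = -41*(-1/(43*((-12 - 7/(5 + (3 + 3))) - 7/3))) = -41*(-1/(43*((-12 - 7/(5 + 6)) - 7*⅓))) = -41*(-1/(43*((-12 - 7/11) - 7/3))) = -41*(-1/(43*(-139/11 - 7/3))) = -41/((-494/33*(-43))) = -41/21242/33 = -41*33/21242 = -1353/21242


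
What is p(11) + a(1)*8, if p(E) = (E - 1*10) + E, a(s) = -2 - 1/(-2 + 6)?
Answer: -6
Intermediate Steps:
a(s) = -9/4 (a(s) = -2 - 1/4 = -2 - 1*¼ = -2 - ¼ = -9/4)
p(E) = -10 + 2*E (p(E) = (E - 10) + E = (-10 + E) + E = -10 + 2*E)
p(11) + a(1)*8 = (-10 + 2*11) - 9/4*8 = (-10 + 22) - 18 = 12 - 18 = -6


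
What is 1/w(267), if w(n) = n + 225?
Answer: 1/492 ≈ 0.0020325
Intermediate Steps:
w(n) = 225 + n
1/w(267) = 1/(225 + 267) = 1/492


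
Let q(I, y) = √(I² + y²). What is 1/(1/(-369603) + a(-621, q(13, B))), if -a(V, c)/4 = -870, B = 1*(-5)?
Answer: 369603/1286218439 ≈ 0.00028736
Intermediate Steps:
B = -5
a(V, c) = 3480 (a(V, c) = -4*(-870) = 3480)
1/(1/(-369603) + a(-621, q(13, B))) = 1/(1/(-369603) + 3480) = 1/(-1/369603 + 3480) = 1/(1286218439/369603) = 369603/1286218439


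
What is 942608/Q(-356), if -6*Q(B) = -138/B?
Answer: -335568448/23 ≈ -1.4590e+7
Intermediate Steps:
Q(B) = 23/B (Q(B) = -(-23)/B = 23/B)
942608/Q(-356) = 942608/((23/(-356))) = 942608/((23*(-1/356))) = 942608/(-23/356) = 942608*(-356/23) = -335568448/23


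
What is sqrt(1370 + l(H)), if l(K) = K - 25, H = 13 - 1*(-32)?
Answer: sqrt(1390) ≈ 37.283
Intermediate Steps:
H = 45 (H = 13 + 32 = 45)
l(K) = -25 + K
sqrt(1370 + l(H)) = sqrt(1370 + (-25 + 45)) = sqrt(1370 + 20) = sqrt(1390)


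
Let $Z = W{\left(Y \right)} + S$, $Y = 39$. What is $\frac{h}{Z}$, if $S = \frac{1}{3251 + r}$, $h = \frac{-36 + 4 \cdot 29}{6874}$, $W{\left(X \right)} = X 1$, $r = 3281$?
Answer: $\frac{261280}{875572313} \approx 0.00029841$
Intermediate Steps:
$W{\left(X \right)} = X$
$h = \frac{40}{3437}$ ($h = \left(-36 + 116\right) \frac{1}{6874} = 80 \cdot \frac{1}{6874} = \frac{40}{3437} \approx 0.011638$)
$S = \frac{1}{6532}$ ($S = \frac{1}{3251 + 3281} = \frac{1}{6532} \approx 0.00015309$)
$Z = \frac{254749}{6532}$ ($Z = 39 + \frac{1}{6532} = \frac{254749}{6532} \approx 39.0$)
$\frac{h}{Z} = \frac{40}{3437 \cdot \frac{254749}{6532}} = \frac{40}{3437} \cdot \frac{6532}{254749} = \frac{261280}{875572313}$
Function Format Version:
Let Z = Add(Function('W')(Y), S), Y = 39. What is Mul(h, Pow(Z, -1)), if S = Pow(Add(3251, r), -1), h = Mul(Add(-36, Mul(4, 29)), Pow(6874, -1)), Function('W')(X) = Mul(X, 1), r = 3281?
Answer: Rational(261280, 875572313) ≈ 0.00029841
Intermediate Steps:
Function('W')(X) = X
h = Rational(40, 3437) (h = Mul(Add(-36, 116), Rational(1, 6874)) = Mul(80, Rational(1, 6874)) = Rational(40, 3437) ≈ 0.011638)
S = Rational(1, 6532) (S = Pow(Add(3251, 3281), -1) = Pow(6532, -1) = Rational(1, 6532) ≈ 0.00015309)
Z = Rational(254749, 6532) (Z = Add(39, Rational(1, 6532)) = Rational(254749, 6532) ≈ 39.000)
Mul(h, Pow(Z, -1)) = Mul(Rational(40, 3437), Pow(Rational(254749, 6532), -1)) = Mul(Rational(40, 3437), Rational(6532, 254749)) = Rational(261280, 875572313)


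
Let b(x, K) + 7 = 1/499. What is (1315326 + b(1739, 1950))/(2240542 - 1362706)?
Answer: 109390697/73006694 ≈ 1.4984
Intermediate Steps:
b(x, K) = -3492/499 (b(x, K) = -7 + 1/499 = -3492/499)
(1315326 + b(1739, 1950))/(2240542 - 1362706) = (1315326 - 3492/499)/(2240542 - 1362706) = (656344182/499)/877836 = (656344182/499)*(1/877836) = 109390697/73006694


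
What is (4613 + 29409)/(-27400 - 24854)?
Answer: -17011/26127 ≈ -0.65109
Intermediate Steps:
(4613 + 29409)/(-27400 - 24854) = 34022/(-52254) = 34022*(-1/52254) = -17011/26127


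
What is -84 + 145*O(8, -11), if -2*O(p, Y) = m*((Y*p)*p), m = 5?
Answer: 255116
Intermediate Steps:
O(p, Y) = -5*Y*p²/2 (O(p, Y) = -5*(Y*p)*p/2 = -5*Y*p²/2)
-84 + 145*O(8, -11) = -84 + 145*(-5/2*(-11)*8²) = -84 + 145*(-5/2*(-11)*64) = -84 + 145*1760 = -84 + 255200 = 255116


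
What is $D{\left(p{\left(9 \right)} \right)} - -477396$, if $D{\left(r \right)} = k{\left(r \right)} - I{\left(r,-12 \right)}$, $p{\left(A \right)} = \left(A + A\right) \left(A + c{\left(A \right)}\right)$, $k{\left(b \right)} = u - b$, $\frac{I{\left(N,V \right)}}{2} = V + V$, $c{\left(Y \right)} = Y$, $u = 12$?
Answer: $477132$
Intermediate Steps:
$I{\left(N,V \right)} = 4 V$ ($I{\left(N,V \right)} = 2 \left(V + V\right) = 2 \cdot 2 V = 4 V$)
$k{\left(b \right)} = 12 - b$
$p{\left(A \right)} = 4 A^{2}$ ($p{\left(A \right)} = \left(A + A\right) \left(A + A\right) = 2 A 2 A = 4 A^{2}$)
$D{\left(r \right)} = 60 - r$ ($D{\left(r \right)} = \left(12 - r\right) - 4 \left(-12\right) = \left(12 - r\right) - -48 = \left(12 - r\right) + 48 = 60 - r$)
$D{\left(p{\left(9 \right)} \right)} - -477396 = \left(60 - 4 \cdot 9^{2}\right) - -477396 = \left(60 - 4 \cdot 81\right) + 477396 = \left(60 - 324\right) + 477396 = -264 + 477396 = 477132$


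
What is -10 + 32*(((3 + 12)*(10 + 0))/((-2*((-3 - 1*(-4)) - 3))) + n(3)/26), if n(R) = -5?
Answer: 15390/13 ≈ 1183.8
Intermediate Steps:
-10 + 32*(((3 + 12)*(10 + 0))/((-2*((-3 - 1*(-4)) - 3))) + n(3)/26) = -10 + 32*(((3 + 12)*(10 + 0))/((-2*((-3 - 1*(-4)) - 3))) - 5/26) = -10 + 32*((15*10)/((-2*((-3 + 4) - 3))) - 5*1/26) = -10 + 32*(150/((-2*(1 - 3))) - 5/26) = -10 + 32*(150/((-2*(-2))) - 5/26) = -10 + 32*(150/4 - 5/26) = -10 + 32*(150*(¼) - 5/26) = -10 + 32*(75/2 - 5/26) = -10 + 32*(485/13) = -10 + 15520/13 = 15390/13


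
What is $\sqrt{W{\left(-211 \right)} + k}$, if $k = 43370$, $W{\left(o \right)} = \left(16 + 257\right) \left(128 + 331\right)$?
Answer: $\sqrt{168677} \approx 410.7$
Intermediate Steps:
$W{\left(o \right)} = 125307$ ($W{\left(o \right)} = 273 \cdot 459 = 125307$)
$\sqrt{W{\left(-211 \right)} + k} = \sqrt{125307 + 43370} = \sqrt{168677}$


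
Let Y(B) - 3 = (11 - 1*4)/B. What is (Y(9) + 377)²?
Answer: 11744329/81 ≈ 1.4499e+5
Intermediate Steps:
Y(B) = 3 + 7/B (Y(B) = 3 + (11 - 1*4)/B = 3 + (11 - 4)/B = 3 + 7/B)
(Y(9) + 377)² = ((3 + 7/9) + 377)² = (34/9 + 377)² = (3427/9)² = 11744329/81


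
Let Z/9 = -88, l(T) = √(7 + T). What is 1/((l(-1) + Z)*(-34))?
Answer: 66/1777231 + √6/21326772 ≈ 3.7251e-5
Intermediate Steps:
Z = -792 (Z = 9*(-88) = -792)
1/((l(-1) + Z)*(-34)) = 1/((√(7 - 1) - 792)*(-34)) = 1/((√6 - 792)*(-34)) = 1/((-792 + √6)*(-34)) = 1/(26928 - 34*√6)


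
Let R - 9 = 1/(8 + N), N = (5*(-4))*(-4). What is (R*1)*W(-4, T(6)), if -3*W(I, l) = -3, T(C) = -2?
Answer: 793/88 ≈ 9.0114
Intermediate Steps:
N = 80 (N = -20*(-4) = 80)
R = 793/88 (R = 9 + 1/(8 + 80) = 9 + 1/88 = 793/88 ≈ 9.0114)
W(I, l) = 1 (W(I, l) = -⅓*(-3) = 1)
(R*1)*W(-4, T(6)) = ((793/88)*1)*1 = (793/88)*1 = 793/88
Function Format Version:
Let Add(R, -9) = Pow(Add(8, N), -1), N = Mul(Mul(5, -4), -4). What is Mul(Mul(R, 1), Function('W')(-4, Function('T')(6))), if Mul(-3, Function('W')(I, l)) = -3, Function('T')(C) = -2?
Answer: Rational(793, 88) ≈ 9.0114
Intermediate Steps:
N = 80 (N = Mul(-20, -4) = 80)
R = Rational(793, 88) (R = Add(9, Pow(Add(8, 80), -1)) = Add(9, Pow(88, -1)) = Add(9, Rational(1, 88)) = Rational(793, 88) ≈ 9.0114)
Function('W')(I, l) = 1 (Function('W')(I, l) = Mul(Rational(-1, 3), -3) = 1)
Mul(Mul(R, 1), Function('W')(-4, Function('T')(6))) = Mul(Mul(Rational(793, 88), 1), 1) = Mul(Rational(793, 88), 1) = Rational(793, 88)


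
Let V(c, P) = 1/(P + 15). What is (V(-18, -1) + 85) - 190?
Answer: -1469/14 ≈ -104.93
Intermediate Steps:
V(c, P) = 1/(15 + P)
(V(-18, -1) + 85) - 190 = (1/(15 - 1) + 85) - 190 = (1/14 + 85) - 190 = 1191/14 - 190 = -1469/14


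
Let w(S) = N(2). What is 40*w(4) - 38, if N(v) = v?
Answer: 42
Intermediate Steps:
w(S) = 2
40*w(4) - 38 = 40*2 - 38 = 80 - 38 = 42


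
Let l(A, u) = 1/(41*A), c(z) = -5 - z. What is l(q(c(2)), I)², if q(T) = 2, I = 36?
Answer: 1/6724 ≈ 0.00014872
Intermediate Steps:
l(A, u) = 1/(41*A)
l(q(c(2)), I)² = ((1/41)/2)² = ((1/41)*(½))² = (1/82)² = 1/6724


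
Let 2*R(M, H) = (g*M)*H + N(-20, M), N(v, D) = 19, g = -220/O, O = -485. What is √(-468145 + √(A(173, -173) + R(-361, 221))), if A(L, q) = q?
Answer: √(-17619105220 + 194*I*√687164102)/194 ≈ 0.098743 + 684.21*I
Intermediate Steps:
g = 44/97 (g = -220/(-485) = -220*(-1/485) = 44/97 ≈ 0.45361)
R(M, H) = 19/2 + 22*H*M/97 (R(M, H) = ((44*M/97)*H + 19)/2 = (44*H*M/97 + 19)/2 = (19 + 44*H*M/97)/2 = 19/2 + 22*H*M/97)
√(-468145 + √(A(173, -173) + R(-361, 221))) = √(-468145 + √(-173 + (19/2 + (22/97)*221*(-361)))) = √(-468145 + √(-173 + (19/2 - 1755182/97))) = √(-468145 + √(-173 - 3508521/194)) = √(-468145 + √(-3542083/194)) = √(-468145 + I*√687164102/194)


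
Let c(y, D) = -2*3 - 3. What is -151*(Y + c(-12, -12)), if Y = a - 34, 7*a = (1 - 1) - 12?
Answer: 47263/7 ≈ 6751.9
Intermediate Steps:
a = -12/7 (a = ((1 - 1) - 12)/7 = (0 - 12)/7 = (⅐)*(-12) = -12/7 ≈ -1.7143)
c(y, D) = -9 (c(y, D) = -6 - 3 = -9)
Y = -250/7 (Y = -12/7 - 34 = -250/7 ≈ -35.714)
-151*(Y + c(-12, -12)) = -151*(-250/7 - 9) = -151*(-313/7) = 47263/7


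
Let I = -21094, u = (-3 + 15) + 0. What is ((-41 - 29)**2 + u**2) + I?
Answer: -16050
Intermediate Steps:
u = 12 (u = 12 + 0 = 12)
((-41 - 29)**2 + u**2) + I = ((-41 - 29)**2 + 12**2) - 21094 = ((-70)**2 + 144) - 21094 = (4900 + 144) - 21094 = 5044 - 21094 = -16050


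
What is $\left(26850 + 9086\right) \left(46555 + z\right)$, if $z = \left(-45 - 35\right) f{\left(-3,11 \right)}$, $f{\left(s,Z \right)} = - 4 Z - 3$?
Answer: $1808119840$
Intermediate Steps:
$f{\left(s,Z \right)} = -3 - 4 Z$
$z = 3760$ ($z = \left(-45 - 35\right) \left(-3 - 44\right) = - 80 \left(-3 - 44\right) = \left(-80\right) \left(-47\right) = 3760$)
$\left(26850 + 9086\right) \left(46555 + z\right) = \left(26850 + 9086\right) \left(46555 + 3760\right) = 35936 \cdot 50315 = 1808119840$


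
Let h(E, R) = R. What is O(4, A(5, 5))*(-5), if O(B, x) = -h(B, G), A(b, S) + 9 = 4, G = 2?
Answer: 10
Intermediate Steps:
A(b, S) = -5 (A(b, S) = -9 + 4 = -5)
O(B, x) = -2 (O(B, x) = -1*2 = -2)
O(4, A(5, 5))*(-5) = -2*(-5) = 10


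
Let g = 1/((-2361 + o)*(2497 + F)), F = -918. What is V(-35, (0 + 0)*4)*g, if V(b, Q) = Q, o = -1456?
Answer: 0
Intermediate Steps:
g = -1/6027043 (g = 1/((-2361 - 1456)*(2497 - 918)) = 1/(-3817*1579) = 1/(-6027043) = -1/6027043 ≈ -1.6592e-7)
V(-35, (0 + 0)*4)*g = ((0 + 0)*4)*(-1/6027043) = (0*4)*(-1/6027043) = 0*(-1/6027043) = 0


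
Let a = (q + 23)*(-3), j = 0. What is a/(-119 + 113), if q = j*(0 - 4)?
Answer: 23/2 ≈ 11.500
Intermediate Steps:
q = 0 (q = 0*(0 - 4) = 0*(-4) = 0)
a = -69 (a = (0 + 23)*(-3) = 23*(-3) = -69)
a/(-119 + 113) = -69/(-119 + 113) = -69/(-6) = -69*(-⅙) = 23/2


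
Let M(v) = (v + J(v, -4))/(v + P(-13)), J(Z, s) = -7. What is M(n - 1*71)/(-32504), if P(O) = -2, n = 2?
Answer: -19/576946 ≈ -3.2932e-5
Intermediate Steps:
M(v) = (-7 + v)/(-2 + v) (M(v) = (v - 7)/(v - 2) = (-7 + v)/(-2 + v))
M(n - 1*71)/(-32504) = ((-7 + (2 - 1*71))/(-2 + (2 - 1*71)))/(-32504) = ((-7 + (2 - 71))/(-2 + (2 - 71)))*(-1/32504) = ((-7 - 69)/(-2 - 69))*(-1/32504) = (-76/(-71))*(-1/32504) = -1/71*(-76)*(-1/32504) = (76/71)*(-1/32504) = -19/576946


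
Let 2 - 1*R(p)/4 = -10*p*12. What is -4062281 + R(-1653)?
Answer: -4855713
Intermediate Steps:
R(p) = 8 + 480*p (R(p) = 8 - 4*(-10*p)*12 = 8 - (-480)*p = 8 + 480*p)
-4062281 + R(-1653) = -4062281 + (8 + 480*(-1653)) = -4062281 + (8 - 793440) = -4062281 - 793432 = -4855713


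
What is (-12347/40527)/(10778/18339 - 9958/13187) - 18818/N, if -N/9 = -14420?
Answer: 366911231276227/219097134914980 ≈ 1.6747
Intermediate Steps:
N = 129780 (N = -9*(-14420) = 129780)
(-12347/40527)/(10778/18339 - 9958/13187) - 18818/N = (-12347/40527)/(10778/18339 - 9958/13187) - 18818/129780 = (-12347*1/40527)/(10778*(1/18339) - 9958*1/13187) - 18818*1/129780 = -12347/(40527*(10778/18339 - 9958/13187)) - 9409/64890 = -12347/(40527*(-40490276/241836393)) - 9409/64890 = -12347/40527*(-241836393/40490276) - 9409/64890 = 995317981457/546983138484 - 9409/64890 = 366911231276227/219097134914980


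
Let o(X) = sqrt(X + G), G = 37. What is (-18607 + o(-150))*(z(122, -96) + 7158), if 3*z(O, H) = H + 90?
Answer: -133151692 + 7156*I*sqrt(113) ≈ -1.3315e+8 + 76069.0*I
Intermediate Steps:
z(O, H) = 30 + H/3 (z(O, H) = (H + 90)/3 = (90 + H)/3 = 30 + H/3)
o(X) = sqrt(37 + X) (o(X) = sqrt(X + 37) = sqrt(37 + X))
(-18607 + o(-150))*(z(122, -96) + 7158) = (-18607 + sqrt(37 - 150))*((30 + (1/3)*(-96)) + 7158) = (-18607 + sqrt(-113))*((30 - 32) + 7158) = (-18607 + I*sqrt(113))*(-2 + 7158) = (-18607 + I*sqrt(113))*7156 = -133151692 + 7156*I*sqrt(113)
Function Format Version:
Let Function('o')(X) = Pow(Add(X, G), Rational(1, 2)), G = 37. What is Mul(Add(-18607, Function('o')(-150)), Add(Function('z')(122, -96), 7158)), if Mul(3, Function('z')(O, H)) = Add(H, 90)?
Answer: Add(-133151692, Mul(7156, I, Pow(113, Rational(1, 2)))) ≈ Add(-1.3315e+8, Mul(76069., I))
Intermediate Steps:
Function('z')(O, H) = Add(30, Mul(Rational(1, 3), H)) (Function('z')(O, H) = Mul(Rational(1, 3), Add(H, 90)) = Mul(Rational(1, 3), Add(90, H)) = Add(30, Mul(Rational(1, 3), H)))
Function('o')(X) = Pow(Add(37, X), Rational(1, 2)) (Function('o')(X) = Pow(Add(X, 37), Rational(1, 2)) = Pow(Add(37, X), Rational(1, 2)))
Mul(Add(-18607, Function('o')(-150)), Add(Function('z')(122, -96), 7158)) = Mul(Add(-18607, Pow(Add(37, -150), Rational(1, 2))), Add(Add(30, Mul(Rational(1, 3), -96)), 7158)) = Mul(Add(-18607, Pow(-113, Rational(1, 2))), Add(Add(30, -32), 7158)) = Mul(Add(-18607, Mul(I, Pow(113, Rational(1, 2)))), Add(-2, 7158)) = Mul(Add(-18607, Mul(I, Pow(113, Rational(1, 2)))), 7156) = Add(-133151692, Mul(7156, I, Pow(113, Rational(1, 2))))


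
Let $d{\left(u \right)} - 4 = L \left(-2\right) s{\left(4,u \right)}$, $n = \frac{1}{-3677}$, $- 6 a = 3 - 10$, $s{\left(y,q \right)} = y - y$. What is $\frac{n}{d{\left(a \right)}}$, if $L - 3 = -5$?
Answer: $- \frac{1}{14708} \approx -6.799 \cdot 10^{-5}$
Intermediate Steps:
$L = -2$ ($L = 3 - 5 = -2$)
$s{\left(y,q \right)} = 0$
$a = \frac{7}{6}$ ($a = - \frac{3 - 10}{6} = \left(- \frac{1}{6}\right) \left(-7\right) = \frac{7}{6} \approx 1.1667$)
$n = - \frac{1}{3677} \approx -0.00027196$
$d{\left(u \right)} = 4$ ($d{\left(u \right)} = 4 + \left(-2\right) \left(-2\right) 0 = 4 + 4 \cdot 0 = 4 + 0 = 4$)
$\frac{n}{d{\left(a \right)}} = - \frac{1}{3677 \cdot 4} = \left(- \frac{1}{3677}\right) \frac{1}{4} = - \frac{1}{14708}$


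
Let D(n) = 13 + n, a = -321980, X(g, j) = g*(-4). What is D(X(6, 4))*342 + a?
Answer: -325742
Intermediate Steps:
X(g, j) = -4*g
D(X(6, 4))*342 + a = (13 - 4*6)*342 - 321980 = (13 - 24)*342 - 321980 = -11*342 - 321980 = -3762 - 321980 = -325742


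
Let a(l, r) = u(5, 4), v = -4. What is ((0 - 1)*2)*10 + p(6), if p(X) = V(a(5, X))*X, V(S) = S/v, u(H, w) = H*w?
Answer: -50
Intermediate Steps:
a(l, r) = 20 (a(l, r) = 5*4 = 20)
V(S) = -S/4 (V(S) = S/(-4) = S*(-¼) = -S/4)
p(X) = -5*X (p(X) = (-¼*20)*X = -5*X)
((0 - 1)*2)*10 + p(6) = ((0 - 1)*2)*10 - 5*6 = -1*2*10 - 30 = -2*10 - 30 = -20 - 30 = -50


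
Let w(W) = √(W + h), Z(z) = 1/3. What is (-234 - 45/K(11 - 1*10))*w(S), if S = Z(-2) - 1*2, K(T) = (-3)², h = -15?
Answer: -1195*I*√6/3 ≈ -975.71*I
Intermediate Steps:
Z(z) = ⅓
K(T) = 9
S = -5/3 (S = ⅓ - 1*2 = ⅓ - 2 = -5/3 ≈ -1.6667)
w(W) = √(-15 + W) (w(W) = √(W - 15) = √(-15 + W))
(-234 - 45/K(11 - 1*10))*w(S) = (-234 - 45/9)*√(-15 - 5/3) = (-234 - 45*⅑)*√(-50/3) = (-234 - 5)*(5*I*√6/3) = -1195*I*√6/3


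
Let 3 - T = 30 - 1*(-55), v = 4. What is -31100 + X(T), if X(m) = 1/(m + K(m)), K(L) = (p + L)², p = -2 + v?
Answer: -196489799/6318 ≈ -31100.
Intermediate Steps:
p = 2 (p = -2 + 4 = 2)
K(L) = (2 + L)²
T = -82 (T = 3 - (30 - 1*(-55)) = 3 - (30 + 55) = 3 - 1*85 = 3 - 85 = -82)
X(m) = 1/(m + (2 + m)²)
-31100 + X(T) = -31100 + 1/(-82 + (2 - 82)²) = -31100 + 1/(-82 + (-80)²) = -31100 + 1/(-82 + 6400) = -31100 + 1/6318 = -196489799/6318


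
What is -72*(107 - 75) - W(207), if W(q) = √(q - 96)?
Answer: -2304 - √111 ≈ -2314.5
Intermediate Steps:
W(q) = √(-96 + q)
-72*(107 - 75) - W(207) = -72*(107 - 75) - √(-96 + 207) = -72*32 - √111 = -2304 - √111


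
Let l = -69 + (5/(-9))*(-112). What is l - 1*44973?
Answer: -404818/9 ≈ -44980.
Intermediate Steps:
l = -61/9 (l = -69 + (5*(-⅑))*(-112) = -69 - 5/9*(-112) = -69 + 560/9 = -61/9 ≈ -6.7778)
l - 1*44973 = -61/9 - 1*44973 = -61/9 - 44973 = -404818/9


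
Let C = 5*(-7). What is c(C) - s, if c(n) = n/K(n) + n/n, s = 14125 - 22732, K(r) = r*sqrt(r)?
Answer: 8608 - I*sqrt(35)/35 ≈ 8608.0 - 0.16903*I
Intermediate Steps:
K(r) = r**(3/2)
C = -35
s = -8607
c(n) = 1 + 1/sqrt(n) (c(n) = n/(n**(3/2)) + n/n = n/n**(3/2) + 1 = 1/sqrt(n) + 1 = 1 + 1/sqrt(n))
c(C) - s = (1 + 1/sqrt(-35)) - 1*(-8607) = (1 - I*sqrt(35)/35) + 8607 = 8608 - I*sqrt(35)/35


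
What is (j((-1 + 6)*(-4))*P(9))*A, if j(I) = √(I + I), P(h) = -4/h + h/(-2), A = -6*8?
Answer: 1424*I*√10/3 ≈ 1501.0*I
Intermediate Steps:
A = -48
P(h) = -4/h - h/2 (P(h) = -4/h + h*(-½) = -4/h - h/2)
j(I) = √2*√I (j(I) = √(2*I) = √2*√I)
(j((-1 + 6)*(-4))*P(9))*A = ((√2*√((-1 + 6)*(-4)))*(-4/9 - ½*9))*(-48) = ((√2*√(5*(-4)))*(-4*⅑ - 9/2))*(-48) = ((√2*√(-20))*(-4/9 - 9/2))*(-48) = ((√2*(2*I*√5))*(-89/18))*(-48) = ((2*I*√10)*(-89/18))*(-48) = -89*I*√10/9*(-48) = 1424*I*√10/3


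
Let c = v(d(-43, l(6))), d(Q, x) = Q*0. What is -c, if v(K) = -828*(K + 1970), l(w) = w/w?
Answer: 1631160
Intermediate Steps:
l(w) = 1
d(Q, x) = 0
v(K) = -1631160 - 828*K (v(K) = -828*(1970 + K) = -1631160 - 828*K)
c = -1631160 (c = -1631160 - 828*0 = -1631160 + 0 = -1631160)
-c = -1*(-1631160) = 1631160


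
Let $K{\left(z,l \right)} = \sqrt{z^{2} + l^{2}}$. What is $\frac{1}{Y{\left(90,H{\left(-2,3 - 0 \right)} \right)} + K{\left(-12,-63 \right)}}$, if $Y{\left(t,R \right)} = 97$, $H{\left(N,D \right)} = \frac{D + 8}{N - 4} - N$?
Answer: $\frac{97}{5296} - \frac{3 \sqrt{457}}{5296} \approx 0.0062061$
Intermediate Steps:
$K{\left(z,l \right)} = \sqrt{l^{2} + z^{2}}$
$H{\left(N,D \right)} = - N + \frac{8 + D}{-4 + N}$ ($H{\left(N,D \right)} = \frac{8 + D}{-4 + N} - N = - N + \frac{8 + D}{-4 + N}$)
$\frac{1}{Y{\left(90,H{\left(-2,3 - 0 \right)} \right)} + K{\left(-12,-63 \right)}} = \frac{1}{97 + \sqrt{\left(-63\right)^{2} + \left(-12\right)^{2}}} = \frac{1}{97 + \sqrt{3969 + 144}} = \frac{1}{97 + \sqrt{4113}} = \frac{1}{97 + 3 \sqrt{457}}$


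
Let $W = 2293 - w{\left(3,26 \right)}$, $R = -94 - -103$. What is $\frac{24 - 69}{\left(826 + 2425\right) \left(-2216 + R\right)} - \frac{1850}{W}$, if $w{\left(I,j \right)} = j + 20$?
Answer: $- \frac{13273569335}{16122128379} \approx -0.82331$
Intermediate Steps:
$w{\left(I,j \right)} = 20 + j$
$R = 9$ ($R = -94 + 103 = 9$)
$W = 2247$ ($W = 2293 - \left(20 + 26\right) = 2293 - 46 = 2247$)
$\frac{24 - 69}{\left(826 + 2425\right) \left(-2216 + R\right)} - \frac{1850}{W} = \frac{24 - 69}{\left(826 + 2425\right) \left(-2216 + 9\right)} - \frac{1850}{2247} = \frac{24 - 69}{3251 \left(-2207\right)} - \frac{1850}{2247} = - \frac{45}{-7174957} - \frac{1850}{2247} = \left(-45\right) \left(- \frac{1}{7174957}\right) - \frac{1850}{2247} = \frac{45}{7174957} - \frac{1850}{2247} = - \frac{13273569335}{16122128379}$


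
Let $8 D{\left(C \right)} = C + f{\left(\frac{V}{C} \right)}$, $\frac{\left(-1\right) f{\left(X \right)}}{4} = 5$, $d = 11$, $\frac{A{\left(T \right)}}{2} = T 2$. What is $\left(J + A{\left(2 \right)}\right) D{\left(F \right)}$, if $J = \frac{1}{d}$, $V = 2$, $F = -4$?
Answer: $- \frac{267}{11} \approx -24.273$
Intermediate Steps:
$A{\left(T \right)} = 4 T$ ($A{\left(T \right)} = 2 T 2 = 2 \cdot 2 T = 4 T$)
$J = \frac{1}{11} \approx 0.090909$
$f{\left(X \right)} = -20$ ($f{\left(X \right)} = \left(-4\right) 5 = -20$)
$D{\left(C \right)} = - \frac{5}{2} + \frac{C}{8}$ ($D{\left(C \right)} = \frac{C - 20}{8} = \frac{-20 + C}{8} = - \frac{5}{2} + \frac{C}{8}$)
$\left(J + A{\left(2 \right)}\right) D{\left(F \right)} = \left(\frac{1}{11} + 4 \cdot 2\right) \left(- \frac{5}{2} + \frac{1}{8} \left(-4\right)\right) = \left(\frac{1}{11} + 8\right) \left(- \frac{5}{2} - \frac{1}{2}\right) = \frac{89}{11} \left(-3\right) = - \frac{267}{11}$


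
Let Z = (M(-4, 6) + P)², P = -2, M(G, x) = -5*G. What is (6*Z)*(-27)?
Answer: -52488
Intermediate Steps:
Z = 324 (Z = (-5*(-4) - 2)² = (20 - 2)² = 18² = 324)
(6*Z)*(-27) = (6*324)*(-27) = 1944*(-27) = -52488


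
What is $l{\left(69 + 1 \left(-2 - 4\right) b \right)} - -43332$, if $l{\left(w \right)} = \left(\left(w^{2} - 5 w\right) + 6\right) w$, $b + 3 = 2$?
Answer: $437532$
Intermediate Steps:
$b = -1$ ($b = -3 + 2 = -1$)
$l{\left(w \right)} = w \left(6 + w^{2} - 5 w\right)$ ($l{\left(w \right)} = \left(6 + w^{2} - 5 w\right) w = w \left(6 + w^{2} - 5 w\right)$)
$l{\left(69 + 1 \left(-2 - 4\right) b \right)} - -43332 = \left(69 + 1 \left(-2 - 4\right) \left(-1\right)\right) \left(6 + \left(69 + 1 \left(-2 - 4\right) \left(-1\right)\right)^{2} - 5 \left(69 + 1 \left(-2 - 4\right) \left(-1\right)\right)\right) - -43332 = \left(69 + 1 \left(-6\right) \left(-1\right)\right) \left(6 + \left(69 + 1 \left(-6\right) \left(-1\right)\right)^{2} - 5 \left(69 + 1 \left(-6\right) \left(-1\right)\right)\right) + 43332 = \left(69 - -6\right) \left(6 + \left(69 - -6\right)^{2} - 5 \left(69 - -6\right)\right) + 43332 = \left(69 + 6\right) \left(6 + \left(69 + 6\right)^{2} - 5 \left(69 + 6\right)\right) + 43332 = 75 \left(6 + 75^{2} - 375\right) + 43332 = 75 \left(6 + 5625 - 375\right) + 43332 = 75 \cdot 5256 + 43332 = 394200 + 43332 = 437532$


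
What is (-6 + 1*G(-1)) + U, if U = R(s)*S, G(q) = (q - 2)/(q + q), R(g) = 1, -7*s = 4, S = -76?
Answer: -161/2 ≈ -80.500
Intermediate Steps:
s = -4/7 (s = -1/7*4 = -4/7 ≈ -0.57143)
G(q) = (-2 + q)/(2*q) (G(q) = (-2 + q)/((2*q)) = (-2 + q)*(1/(2*q)) = (-2 + q)/(2*q))
U = -76 (U = 1*(-76) = -76)
(-6 + 1*G(-1)) + U = (-6 + 1*((1/2)*(-2 - 1)/(-1))) - 76 = (-6 + 1*((1/2)*(-1)*(-3))) - 76 = (-6 + 1*(3/2)) - 76 = (-6 + 3/2) - 76 = -9/2 - 76 = -161/2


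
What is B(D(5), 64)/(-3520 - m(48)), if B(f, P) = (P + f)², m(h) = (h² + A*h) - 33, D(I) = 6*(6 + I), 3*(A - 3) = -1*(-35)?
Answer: -3380/1299 ≈ -2.6020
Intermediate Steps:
A = 44/3 (A = 3 + (-1*(-35))/3 = 3 + (⅓)*35 = 3 + 35/3 = 44/3 ≈ 14.667)
D(I) = 36 + 6*I
m(h) = -33 + h² + 44*h/3 (m(h) = (h² + 44*h/3) - 33 = -33 + h² + 44*h/3)
B(D(5), 64)/(-3520 - m(48)) = (64 + (36 + 6*5))²/(-3520 - (-33 + 48² + (44/3)*48)) = (64 + (36 + 30))²/(-3520 - (-33 + 2304 + 704)) = (64 + 66)²/(-3520 - 1*2975) = 130²/(-3520 - 2975) = 16900/(-6495) = 16900*(-1/6495) = -3380/1299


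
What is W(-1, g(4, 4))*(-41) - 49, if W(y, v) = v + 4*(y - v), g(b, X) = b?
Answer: 607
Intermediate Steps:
W(y, v) = -3*v + 4*y (W(y, v) = v + (-4*v + 4*y) = -3*v + 4*y)
W(-1, g(4, 4))*(-41) - 49 = (-3*4 + 4*(-1))*(-41) - 49 = (-12 - 4)*(-41) - 49 = -16*(-41) - 49 = 656 - 49 = 607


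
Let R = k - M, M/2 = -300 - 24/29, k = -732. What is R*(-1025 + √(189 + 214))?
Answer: 3874500/29 - 3780*√403/29 ≈ 1.3099e+5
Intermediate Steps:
M = -17448/29 (M = 2*(-300 - 24/29) = 2*(-8724/29) = -17448/29 ≈ -601.66)
R = -3780/29 (R = -732 - 1*(-17448/29) = -732 + 17448/29 = -3780/29 ≈ -130.34)
R*(-1025 + √(189 + 214)) = -3780*(-1025 + √(189 + 214))/29 = -3780*(-1025 + √403)/29 = 3874500/29 - 3780*√403/29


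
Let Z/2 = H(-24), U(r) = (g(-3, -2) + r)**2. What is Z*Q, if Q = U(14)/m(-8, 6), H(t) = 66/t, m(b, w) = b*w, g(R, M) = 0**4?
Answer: 539/24 ≈ 22.458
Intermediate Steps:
g(R, M) = 0
U(r) = r**2 (U(r) = (0 + r)**2 = r**2)
Q = -49/12 (Q = 14**2/((-8*6)) = 196/(-48) = 196*(-1/48) = -49/12 ≈ -4.0833)
Z = -11/2 (Z = 2*(66/(-24)) = 2*(66*(-1/24)) = 2*(-11/4) = -11/2 ≈ -5.5000)
Z*Q = -11/2*(-49/12) = 539/24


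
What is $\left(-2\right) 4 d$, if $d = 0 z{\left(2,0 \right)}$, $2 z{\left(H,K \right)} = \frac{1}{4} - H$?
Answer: $0$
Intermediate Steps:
$z{\left(H,K \right)} = \frac{1}{8} - \frac{H}{2}$ ($z{\left(H,K \right)} = \frac{\frac{1}{4} - H}{2} = \frac{1}{8} - \frac{H}{2}$)
$d = 0$ ($d = 0 \left(\frac{1}{8} - 1\right) = 0 \left(- \frac{7}{8}\right) = 0$)
$\left(-2\right) 4 d = \left(-2\right) 4 \cdot 0 = \left(-8\right) 0 = 0$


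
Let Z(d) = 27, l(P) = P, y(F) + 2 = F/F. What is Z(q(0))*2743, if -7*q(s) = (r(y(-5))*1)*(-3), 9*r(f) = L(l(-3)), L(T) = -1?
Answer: 74061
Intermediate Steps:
y(F) = -1 (y(F) = -2 + F/F = -2 + 1 = -1)
r(f) = -1/9 (r(f) = (1/9)*(-1) = -1/9)
q(s) = -1/21 (q(s) = -(-1/9*1)*(-3)/7 = -(-1)*(-3)/63 = -1/7*1/3 = -1/21)
Z(q(0))*2743 = 27*2743 = 74061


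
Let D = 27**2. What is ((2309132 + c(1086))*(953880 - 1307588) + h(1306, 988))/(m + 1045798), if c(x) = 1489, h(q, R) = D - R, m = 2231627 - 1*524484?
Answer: -28182245963/94929 ≈ -2.9688e+5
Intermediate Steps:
D = 729
m = 1707143 (m = 2231627 - 524484 = 1707143)
h(q, R) = 729 - R
((2309132 + c(1086))*(953880 - 1307588) + h(1306, 988))/(m + 1045798) = ((2309132 + 1489)*(953880 - 1307588) + (729 - 1*988))/(1707143 + 1045798) = (2310621*(-353708) + (729 - 988))/2752941 = (-817285132668 - 259)*(1/2752941) = -817285132927*1/2752941 = -28182245963/94929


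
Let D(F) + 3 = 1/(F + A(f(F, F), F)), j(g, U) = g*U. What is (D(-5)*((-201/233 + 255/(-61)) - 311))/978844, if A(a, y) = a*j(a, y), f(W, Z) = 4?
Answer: 287482816/295636582655 ≈ 0.00097242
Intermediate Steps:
j(g, U) = U*g
A(a, y) = y*a² (A(a, y) = a*(y*a) = a*(a*y) = y*a²)
D(F) = -3 + 1/(17*F) (D(F) = -3 + 1/(F + F*4²) = -3 + 1/(F + F*16) = -3 + 1/(F + 16*F) = -3 + 1/(17*F))
(D(-5)*((-201/233 + 255/(-61)) - 311))/978844 = ((-3 + (1/17)/(-5))*((-201/233 + 255/(-61)) - 311))/978844 = ((-3 + (1/17)*(-⅕))*((-201*1/233 + 255*(-1/61)) - 311))*(1/978844) = ((-3 - 1/85)*((-201/233 - 255/61) - 311))*(1/978844) = -256*(-71676/14213 - 311)/85*(1/978844) = -256/85*(-4491919/14213)*(1/978844) = (1149931264/1208105)*(1/978844) = 287482816/295636582655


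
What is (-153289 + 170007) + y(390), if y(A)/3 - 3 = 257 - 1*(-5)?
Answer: 17513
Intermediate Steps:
y(A) = 795 (y(A) = 9 + 3*(257 - 1*(-5)) = 9 + 3*(257 + 5) = 9 + 3*262 = 9 + 786 = 795)
(-153289 + 170007) + y(390) = (-153289 + 170007) + 795 = 16718 + 795 = 17513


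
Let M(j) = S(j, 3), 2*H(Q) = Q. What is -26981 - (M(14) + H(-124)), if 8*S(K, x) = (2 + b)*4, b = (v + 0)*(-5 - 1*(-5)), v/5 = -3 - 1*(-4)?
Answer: -26920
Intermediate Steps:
v = 5 (v = 5*(-3 - 1*(-4)) = 5*(-3 + 4) = 5*1 = 5)
b = 0 (b = (5 + 0)*(-5 - 1*(-5)) = 5*(-5 + 5) = 5*0 = 0)
S(K, x) = 1 (S(K, x) = ((2 + 0)*4)/8 = (2*4)/8 = (1/8)*8 = 1)
H(Q) = Q/2
M(j) = 1
-26981 - (M(14) + H(-124)) = -26981 - (1 + (1/2)*(-124)) = -26981 - (1 - 62) = -26981 - 1*(-61) = -26981 + 61 = -26920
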